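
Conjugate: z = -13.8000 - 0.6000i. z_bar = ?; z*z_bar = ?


z_bar = -13.8000 + 0.6000i
z*z_bar = (-13.8)^2 + (-0.6)^2 = 190.44 + 0.36 = 190.8

z_bar = -13.8000 + 0.6000i, z*z_bar = 190.8


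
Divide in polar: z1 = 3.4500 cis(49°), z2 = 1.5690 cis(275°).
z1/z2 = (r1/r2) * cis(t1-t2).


r = 3.4500 / 1.5690 = 2.1989
theta = 49° - 275° = -226° = 134° (mod 360)

2.1989 cis(134°)


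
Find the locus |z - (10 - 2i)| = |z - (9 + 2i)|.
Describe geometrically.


Equal distances means the locus is the perpendicular bisector of z1 and z2.
Midpoint = ((10+9)/2, (-2+2)/2) = (9.5000, 0)

Perpendicular bisector through (9.5000, 0)


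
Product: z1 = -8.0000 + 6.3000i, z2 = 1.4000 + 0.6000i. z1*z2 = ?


Real = -8*1.4 - 6.3*0.6 = -11.2 - 3.78 = -14.98
Imag = -8*0.6 + 1.4*6.3 = -4.8 + 8.82 = 4.02

-14.9800 + 4.0200i


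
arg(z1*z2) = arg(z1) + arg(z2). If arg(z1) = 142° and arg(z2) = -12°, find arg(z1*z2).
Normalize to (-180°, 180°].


arg(z1*z2) = 142° - 12° = 130°
Normalized to (-180°, 180°]: 130°

130°


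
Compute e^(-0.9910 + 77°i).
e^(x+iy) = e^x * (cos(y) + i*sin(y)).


e^-0.9910 = 0.3712
cos(77°) = 0.225
sin(77°) = 0.9744
Real = 0.3712*0.225 = 0.0835
Imag = 0.3712*0.9744 = 0.3617

0.0835 + 0.3617i


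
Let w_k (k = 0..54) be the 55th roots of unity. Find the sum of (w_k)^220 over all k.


The roots are w_k = w^k with w = e^(2*pi*i/55), and (w^k)^220 = (w^220)^k.
So S = 1 + u + u^2 + ... + u^(54) with u = w^220.
220 = 4*55 + 0, so 220 is a multiple of 55 and u = (w^55)^4 = 1.
Every one of the 55 terms equals 1: S = 55

S = 55


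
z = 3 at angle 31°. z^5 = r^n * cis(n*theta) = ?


r^5 = 3^5 = 243
n*theta = 5*31° = 155° = 155° (mod 360)
a = 243*cos(155°) = -220.2328
b = 243*sin(155°) = 102.6962

243 cis(155°) = -220.2328 + 102.6962i


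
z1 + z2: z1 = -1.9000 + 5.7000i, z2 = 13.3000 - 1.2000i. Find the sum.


Real: -1.9 + 13.3 = 11.4
Imag: 5.7 - 1.2 = 4.5

11.4000 + 4.5000i


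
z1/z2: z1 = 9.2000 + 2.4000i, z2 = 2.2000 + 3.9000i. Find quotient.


Conjugate of z2 = 2.2000 - 3.9000i
Numerator: (9.2000 + 2.4000i)(2.2000 - 3.9000i) = 29.6000 - 30.6000i
Denominator: 2.2^2 + 3.9^2 = 20.05
Result = (29.6000 - 30.6000i)/20.05

1.4763 - 1.5262i


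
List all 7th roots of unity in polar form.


The 7th roots of unity are cis(360k/7°) for k=0..6
Angle step = 360/7 = 51.4286°
Primitive root: cis(51.4286°)
Primitive root = 0.6235 + 0.7818i

7 roots at angles: 0°, 51.4286°, 102.8571°, 154.2857°, 205.7143°, 257.1429°, 308.5714°


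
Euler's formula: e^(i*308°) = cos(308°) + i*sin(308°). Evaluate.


cos(308°) = 0.6157
sin(308°) = -0.7880

e^(i*308°) = 0.6157 - 0.7880i


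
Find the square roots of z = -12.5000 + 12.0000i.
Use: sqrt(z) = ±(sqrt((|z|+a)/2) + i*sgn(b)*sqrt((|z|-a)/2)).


|z| = sqrt(156.25+144) = 17.3277
sqrt((|z|+a)/2) = sqrt((17.3277+(-12.5))/2) = sqrt(2.4139) = 1.5537
sqrt((|z|-a)/2) = sqrt((17.3277-(-12.5))/2) = sqrt(14.9139) = 3.8618

±(1.5537 + 3.8618i) i.e. 1.5537 + 3.8618i and -1.5537 - 3.8618i


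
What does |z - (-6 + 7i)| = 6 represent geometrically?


|z - z0| = r is a circle with center z0 and radius r.
Center = (-6, 7), radius = 6

Circle with center (-6, 7) and radius 6


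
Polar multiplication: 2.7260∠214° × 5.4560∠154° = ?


r = 2.7260 * 5.4560 = 14.8731
theta = 214° + 154° = 368° = 8° (mod 360)

14.8731 cis(8°)


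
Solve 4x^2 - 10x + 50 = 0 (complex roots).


disc = (-10)^2 - 4*4*50 = 100 - 800 = -700
sqrt(|disc|) = sqrt(700) = 26.4575
Real part = 10/(2*4) = 1.2500
Imag part = 26.4575/(2*4) = 3.3072

1.2500 ± 3.3072i


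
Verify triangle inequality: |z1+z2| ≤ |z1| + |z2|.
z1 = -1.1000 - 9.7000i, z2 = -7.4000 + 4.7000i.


|z1| = sqrt((-1.1)^2 + (-9.7)^2) = sqrt(95.3) = 9.7622
|z2| = sqrt((-7.4)^2 + 4.7^2) = sqrt(76.85) = 8.7664
z1+z2 = -8.5000 - 5.0000i
|z1+z2| = sqrt(97.25) = 9.8615
|z1|+|z2| = 9.7622 + 8.7664 = 18.5286

|z1+z2| = 9.8615 ≤ |z1|+|z2| = 18.5286 (verified)


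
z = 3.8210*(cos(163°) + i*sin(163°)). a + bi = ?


a = 3.8210*cos(163°) = 3.8210*(-0.9563) = -3.6540
b = 3.8210*sin(163°) = 3.8210*0.292372 = 1.1172

-3.6540 + 1.1172i


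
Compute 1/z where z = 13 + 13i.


|z|^2 = 169+169 = 338
1/z = (13 - 13i)/338

1/z = 0.0385 - 0.0385i


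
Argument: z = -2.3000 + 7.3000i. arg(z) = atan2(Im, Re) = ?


Re = -2.3, Im = 7.3
arg = atan2(7.3, -2.3) = 107.4880 degrees

arg(z) = 107.4880 degrees


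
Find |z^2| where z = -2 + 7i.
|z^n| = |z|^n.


|z| = sqrt(4+49) = sqrt(53) = 7.2801
|z^2| = |z|^2 = (sqrt(53))^2 = 53

|z^2| = 53


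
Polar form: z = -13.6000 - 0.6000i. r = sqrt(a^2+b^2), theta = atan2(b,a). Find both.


r = sqrt(184.96+0.36) = sqrt(185.32) = 13.6132
theta = atan2(-0.6, -13.6) = -177.4739 degrees

r = 13.6132, theta = -177.4739 degrees


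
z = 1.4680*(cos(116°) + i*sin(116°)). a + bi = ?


a = 1.4680*cos(116°) = 1.4680*(-0.43837) = -0.6435
b = 1.4680*sin(116°) = 1.4680*0.8988 = 1.3194

-0.6435 + 1.3194i


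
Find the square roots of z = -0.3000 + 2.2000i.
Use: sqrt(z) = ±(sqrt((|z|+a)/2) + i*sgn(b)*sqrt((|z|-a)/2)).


|z| = sqrt(0.09+4.84) = 2.2204
sqrt((|z|+a)/2) = sqrt((2.2204+(-0.3))/2) = sqrt(0.9602) = 0.9799
sqrt((|z|-a)/2) = sqrt((2.2204-(-0.3))/2) = sqrt(1.2602) = 1.1226

±(0.9799 + 1.1226i) i.e. 0.9799 + 1.1226i and -0.9799 - 1.1226i


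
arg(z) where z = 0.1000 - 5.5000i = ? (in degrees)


Re = 0.1, Im = -5.5
arg = atan2(-5.5, 0.1) = -88.9584 degrees

arg(z) = -88.9584 degrees


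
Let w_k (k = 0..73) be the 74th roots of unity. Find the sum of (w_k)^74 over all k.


The roots are w_k = w^k with w = e^(2*pi*i/74), and (w^k)^74 = (w^74)^k.
So S = 1 + u + u^2 + ... + u^(73) with u = w^74.
74 = 1*74 + 0, so 74 is a multiple of 74 and u = (w^74)^1 = 1.
Every one of the 74 terms equals 1: S = 74

S = 74


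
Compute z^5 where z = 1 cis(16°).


r^5 = 1^5 = 1
n*theta = 5*16° = 80° = 80° (mod 360)
a = 1*cos(80°) = 0.1736
b = 1*sin(80°) = 0.9848

1 cis(80°) = 0.1736 + 0.9848i


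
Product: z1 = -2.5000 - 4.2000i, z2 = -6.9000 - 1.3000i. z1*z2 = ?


Real = -2.5*(-6.9) - (-4.2)*(-1.3) = 17.25 - 5.46 = 11.79
Imag = -2.5*(-1.3) - (6.9)*(-4.2) = 3.25 + 28.98 = 32.23

11.7900 + 32.2300i


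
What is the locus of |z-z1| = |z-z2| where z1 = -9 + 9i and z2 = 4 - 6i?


Equal distances means the locus is the perpendicular bisector of z1 and z2.
Midpoint = ((-9+4)/2, (9+(-6))/2) = (-2.5000, 1.5000)

Perpendicular bisector through (-2.5000, 1.5000)


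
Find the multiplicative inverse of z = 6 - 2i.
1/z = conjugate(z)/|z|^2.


|z|^2 = 36+4 = 40
1/z = (6 + 2i)/40

1/z = 0.1500 + 0.0500i


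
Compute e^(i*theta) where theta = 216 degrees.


cos(216°) = -0.8090
sin(216°) = -0.5878

e^(i*216°) = -0.8090 - 0.5878i


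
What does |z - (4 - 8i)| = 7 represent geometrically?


|z - z0| = r is a circle with center z0 and radius r.
Center = (4, -8), radius = 7

Circle with center (4, -8) and radius 7


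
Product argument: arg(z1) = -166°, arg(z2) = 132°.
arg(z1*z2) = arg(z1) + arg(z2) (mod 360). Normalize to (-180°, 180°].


arg(z1*z2) = -166° + 132° = -34°
Normalized to (-180°, 180°]: -34°

-34°


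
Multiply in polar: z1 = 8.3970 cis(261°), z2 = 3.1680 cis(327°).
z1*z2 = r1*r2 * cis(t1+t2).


r = 8.3970 * 3.1680 = 26.6017
theta = 261° + 327° = 588° = 228° (mod 360)

26.6017 cis(228°)


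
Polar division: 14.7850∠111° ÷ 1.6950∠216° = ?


r = 14.7850 / 1.6950 = 8.7227
theta = 111° - 216° = -105° = 255° (mod 360)

8.7227 cis(255°)


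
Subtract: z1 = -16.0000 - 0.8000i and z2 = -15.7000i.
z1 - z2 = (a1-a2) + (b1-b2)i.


Real: -16 - 0 = -16
Imag: -0.8 + 15.7 = 14.9

-16.0000 + 14.9000i


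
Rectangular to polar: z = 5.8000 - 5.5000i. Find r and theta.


r = sqrt(33.64+30.25) = sqrt(63.89) = 7.9931
theta = atan2(-5.5, 5.8) = -43.4792 degrees

r = 7.9931, theta = -43.4792 degrees


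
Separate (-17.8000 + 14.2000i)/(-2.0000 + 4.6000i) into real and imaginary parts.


Multiply by conjugate: (-17.8000 + 14.2000i)(-2.0000 - 4.6000i) / ((-2)^2 + 4.6^2)
Numerator real = -17.8*(-2) + 14.2*4.6 = 100.92
Numerator imag = 14.2*(-2) - (-17.8)*4.6 = 53.48
Denominator = 25.16
Re(z) = 100.92/25.16 = 4.0111
Im(z) = 53.48/25.16 = 2.1256

Re(z) = 4.0111, Im(z) = 2.1256


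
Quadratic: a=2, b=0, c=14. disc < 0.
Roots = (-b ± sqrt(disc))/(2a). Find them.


disc = 0^2 - 4*2*14 = 0 - 112 = -112
sqrt(|disc|) = sqrt(112) = 10.5830
Real part = 0/(2*2) = 0
Imag part = 10.5830/(2*2) = 2.6458

0 ± 2.6458i


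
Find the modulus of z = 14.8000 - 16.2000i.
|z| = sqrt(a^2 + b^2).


|z| = sqrt(14.8^2 + (-16.2)^2) = sqrt(219.04 + 262.44) = sqrt(481.48) = 21.9427

|z| = 21.9427


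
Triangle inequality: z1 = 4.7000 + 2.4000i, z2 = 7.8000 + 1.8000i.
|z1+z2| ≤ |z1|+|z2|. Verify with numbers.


|z1| = sqrt(4.7^2 + 2.4^2) = sqrt(27.85) = 5.2773
|z2| = sqrt(7.8^2 + 1.8^2) = sqrt(64.08) = 8.0050
z1+z2 = 12.5000 + 4.2000i
|z1+z2| = sqrt(173.89) = 13.1867
|z1|+|z2| = 5.2773 + 8.0050 = 13.2823

|z1+z2| = 13.1867 ≤ |z1|+|z2| = 13.2823 (verified)


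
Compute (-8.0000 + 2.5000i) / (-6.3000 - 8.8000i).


Conjugate of z2 = -6.3000 + 8.8000i
Numerator: (-8.0000 + 2.5000i)(-6.3000 + 8.8000i) = 28.4000 - 86.1500i
Denominator: (-6.3)^2 + (-8.8)^2 = 117.13
Result = (28.4000 - 86.1500i)/117.13

0.2425 - 0.7355i


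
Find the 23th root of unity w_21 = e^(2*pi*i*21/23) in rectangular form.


Angle = 360*21/23 = 328.6957°
a = cos(328.6957°) = 0.8544
b = sin(328.6957°) = -0.5196

0.8544 - 0.5196i


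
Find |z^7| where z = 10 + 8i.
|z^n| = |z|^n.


|z| = sqrt(100+64) = sqrt(164) = 12.8062
|z^7| = |z|^7 = (sqrt(164))^7 = 164^3 * sqrt(164) = 4410944*sqrt(164)

|z^7| = 4410944*sqrt(164) ≈ 56487644.8727


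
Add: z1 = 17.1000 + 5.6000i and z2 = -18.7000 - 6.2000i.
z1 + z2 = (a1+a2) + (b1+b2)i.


Real: 17.1 - 18.7 = -1.6
Imag: 5.6 - 6.2 = -0.6

-1.6000 - 0.6000i


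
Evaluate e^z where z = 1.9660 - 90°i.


e^1.9660 = 7.1421
cos(-90°) = 0
sin(-90°) = -1
Real = 7.1421*0 = 0
Imag = 7.1421*(-1) = -7.1421

0 - 7.1421i


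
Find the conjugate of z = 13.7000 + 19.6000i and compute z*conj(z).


z_bar = 13.7000 - 19.6000i
z*z_bar = 13.7^2 + 19.6^2 = 187.69 + 384.16 = 571.85

z_bar = 13.7000 - 19.6000i, z*z_bar = 571.85


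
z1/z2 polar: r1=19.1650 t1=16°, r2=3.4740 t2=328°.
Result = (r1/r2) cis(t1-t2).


r = 19.1650 / 3.4740 = 5.5167
theta = 16° - 328° = -312° = 48° (mod 360)

5.5167 cis(48°)


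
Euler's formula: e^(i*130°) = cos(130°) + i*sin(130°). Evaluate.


cos(130°) = -0.6428
sin(130°) = 0.7660

e^(i*130°) = -0.6428 + 0.7660i


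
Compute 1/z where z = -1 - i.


|z|^2 = 1+1 = 2
1/z = (-1 + 1i)/2

1/z = -0.5000 + 0.5000i


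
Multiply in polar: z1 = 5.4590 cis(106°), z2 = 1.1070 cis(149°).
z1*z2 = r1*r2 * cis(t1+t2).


r = 5.4590 * 1.1070 = 6.0431
theta = 106° + 149° = 255° = 255° (mod 360)

6.0431 cis(255°)


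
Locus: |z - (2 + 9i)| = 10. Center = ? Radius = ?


|z - z0| = r is a circle with center z0 and radius r.
Center = (2, 9), radius = 10

Circle with center (2, 9) and radius 10


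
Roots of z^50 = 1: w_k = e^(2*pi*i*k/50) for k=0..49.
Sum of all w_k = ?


The sum of all 50th roots of unity is 0.
Geometric series: (1 - w^50)/(1 - w) = (1-1)/(1-w) = 0 since w^50 = 1, w ≠ 1.
Alternatively: coefficient of z^49 in z^50 - 1 is 0.

0


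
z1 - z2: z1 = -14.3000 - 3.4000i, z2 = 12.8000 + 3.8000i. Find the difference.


Real: -14.3 - 12.8 = -27.1
Imag: -3.4 - 3.8 = -7.2

-27.1000 - 7.2000i


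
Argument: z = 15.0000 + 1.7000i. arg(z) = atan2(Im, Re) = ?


Re = 15, Im = 1.7
arg = atan2(1.7, 15) = 6.4659 degrees

arg(z) = 6.4659 degrees


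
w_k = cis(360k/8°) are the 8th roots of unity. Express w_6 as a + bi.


Angle = 360*6/8 = 270°
a = cos(270°) = 0
b = sin(270°) = -1.0000

0 - 1.0000i


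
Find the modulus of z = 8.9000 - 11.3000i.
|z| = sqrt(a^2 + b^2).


|z| = sqrt(8.9^2 + (-11.3)^2) = sqrt(79.21 + 127.69) = sqrt(206.9) = 14.3840

|z| = 14.3840


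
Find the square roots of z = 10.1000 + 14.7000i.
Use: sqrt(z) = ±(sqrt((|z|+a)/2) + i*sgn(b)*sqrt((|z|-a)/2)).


|z| = sqrt(102.01+216.09) = 17.8354
sqrt((|z|+a)/2) = sqrt((17.8354+10.1)/2) = sqrt(13.9677) = 3.7373
sqrt((|z|-a)/2) = sqrt((17.8354-10.1)/2) = sqrt(3.8677) = 1.9666

±(3.7373 + 1.9666i) i.e. 3.7373 + 1.9666i and -3.7373 - 1.9666i


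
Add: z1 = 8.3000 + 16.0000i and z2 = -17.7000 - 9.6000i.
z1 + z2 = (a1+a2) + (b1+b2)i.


Real: 8.3 - 17.7 = -9.4
Imag: 16 - 9.6 = 6.4

-9.4000 + 6.4000i


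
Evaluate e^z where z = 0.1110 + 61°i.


e^0.1110 = 1.1174
cos(61°) = 0.4848
sin(61°) = 0.8746
Real = 1.1174*0.4848 = 0.5417
Imag = 1.1174*0.8746 = 0.9773

0.5417 + 0.9773i


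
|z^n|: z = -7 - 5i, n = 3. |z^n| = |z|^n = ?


|z| = sqrt(49+25) = sqrt(74) = 8.6023
|z^3| = |z|^3 = (sqrt(74))^3 = 74*sqrt(74)

|z^3| = 74*sqrt(74) ≈ 636.5721


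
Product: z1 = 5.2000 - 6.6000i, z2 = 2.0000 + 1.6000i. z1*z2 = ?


Real = 5.2*2 - (-6.6)*1.6 = 10.4 - (-10.56) = 20.96
Imag = 5.2*1.6 + 2*(-6.6) = 8.32 - (13.2) = -4.88

20.9600 - 4.8800i


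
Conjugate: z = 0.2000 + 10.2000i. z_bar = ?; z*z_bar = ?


z_bar = 0.2000 - 10.2000i
z*z_bar = 0.2^2 + 10.2^2 = 0.04 + 104.04 = 104.08

z_bar = 0.2000 - 10.2000i, z*z_bar = 104.08


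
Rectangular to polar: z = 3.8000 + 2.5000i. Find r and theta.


r = sqrt(14.44+6.25) = sqrt(20.69) = 4.5486
theta = atan2(2.5, 3.8) = 33.3407 degrees

r = 4.5486, theta = 33.3407 degrees


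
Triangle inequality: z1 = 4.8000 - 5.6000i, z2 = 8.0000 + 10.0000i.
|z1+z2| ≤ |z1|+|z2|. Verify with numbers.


|z1| = sqrt(4.8^2 + (-5.6)^2) = sqrt(54.4) = 7.3756
|z2| = sqrt(8^2 + 10^2) = sqrt(164) = 12.8062
z1+z2 = 12.8000 + 4.4000i
|z1+z2| = sqrt(183.2) = 13.5351
|z1|+|z2| = 7.3756 + 12.8062 = 20.1818

|z1+z2| = 13.5351 ≤ |z1|+|z2| = 20.1818 (verified)


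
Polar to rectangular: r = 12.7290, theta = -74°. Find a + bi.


a = 12.7290*cos(-74°) = 12.7290*0.27564 = 3.5086
b = 12.7290*sin(-74°) = 12.7290*(-0.96126) = -12.2359

3.5086 - 12.2359i


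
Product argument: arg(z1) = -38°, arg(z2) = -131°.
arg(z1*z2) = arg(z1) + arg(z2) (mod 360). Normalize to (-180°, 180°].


arg(z1*z2) = -38° - 131° = -169°
Normalized to (-180°, 180°]: -169°

-169°


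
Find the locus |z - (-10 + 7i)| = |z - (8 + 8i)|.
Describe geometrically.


Equal distances means the locus is the perpendicular bisector of z1 and z2.
Midpoint = ((-10+8)/2, (7+8)/2) = (-1.0000, 7.5000)

Perpendicular bisector through (-1.0000, 7.5000)


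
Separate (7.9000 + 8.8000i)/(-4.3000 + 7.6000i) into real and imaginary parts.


Multiply by conjugate: (7.9000 + 8.8000i)(-4.3000 - 7.6000i) / ((-4.3)^2 + 7.6^2)
Numerator real = 7.9*(-4.3) + 8.8*7.6 = 32.91
Numerator imag = 8.8*(-4.3) - 7.9*7.6 = -97.88
Denominator = 76.25
Re(z) = 32.91/76.25 = 0.4316
Im(z) = -97.88/76.25 = -1.2837

Re(z) = 0.4316, Im(z) = -1.2837


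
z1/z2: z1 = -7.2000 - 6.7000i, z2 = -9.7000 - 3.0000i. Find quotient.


Conjugate of z2 = -9.7000 + 3.0000i
Numerator: (-7.2000 - 6.7000i)(-9.7000 + 3.0000i) = 89.9400 + 43.3900i
Denominator: (-9.7)^2 + (-3)^2 = 103.09
Result = (89.9400 + 43.3900i)/103.09

0.8724 + 0.4209i


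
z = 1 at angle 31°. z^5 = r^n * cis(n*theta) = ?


r^5 = 1^5 = 1
n*theta = 5*31° = 155° = 155° (mod 360)
a = 1*cos(155°) = -0.9063
b = 1*sin(155°) = 0.4226

1 cis(155°) = -0.9063 + 0.4226i


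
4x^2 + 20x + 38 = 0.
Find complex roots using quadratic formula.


disc = 20^2 - 4*4*38 = 400 - 608 = -208
sqrt(|disc|) = sqrt(208) = 14.4222
Real part = -20/(2*4) = -2.5000
Imag part = 14.4222/(2*4) = 1.8028

-2.5000 ± 1.8028i


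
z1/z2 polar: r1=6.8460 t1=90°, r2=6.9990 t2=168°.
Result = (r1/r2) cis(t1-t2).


r = 6.8460 / 6.9990 = 0.9781
theta = 90° - 168° = -78° = 282° (mod 360)

0.9781 cis(282°)


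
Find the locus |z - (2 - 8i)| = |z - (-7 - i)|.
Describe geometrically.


Equal distances means the locus is the perpendicular bisector of z1 and z2.
Midpoint = ((2+(-7))/2, (-8+(-1))/2) = (-2.5000, -4.5000)

Perpendicular bisector through (-2.5000, -4.5000)


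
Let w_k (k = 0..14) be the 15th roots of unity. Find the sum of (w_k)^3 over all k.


The roots are w_k = w^k with w = e^(2*pi*i/15), and (w^k)^3 = (w^3)^k.
So S = 1 + u + u^2 + ... + u^(14) with u = w^3.
3 = 0*15 + 3, so 3 is not a multiple of 15: u = w^3 ≠ 1 (w is a primitive 15th root), while u^15 = (w^15)^3 = 1.
Geometric series: S = (1 - u^15)/(1 - u) = (1 - 1)/(1 - u) = 0

S = 0


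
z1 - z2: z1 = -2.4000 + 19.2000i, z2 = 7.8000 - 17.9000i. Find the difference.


Real: -2.4 - 7.8 = -10.2
Imag: 19.2 + 17.9 = 37.1

-10.2000 + 37.1000i


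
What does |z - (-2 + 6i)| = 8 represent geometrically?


|z - z0| = r is a circle with center z0 and radius r.
Center = (-2, 6), radius = 8

Circle with center (-2, 6) and radius 8


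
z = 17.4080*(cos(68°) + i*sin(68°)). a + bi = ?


a = 17.4080*cos(68°) = 17.4080*0.37461 = 6.5212
b = 17.4080*sin(68°) = 17.4080*0.927184 = 16.1404

6.5212 + 16.1404i


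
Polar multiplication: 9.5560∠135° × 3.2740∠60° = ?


r = 9.5560 * 3.2740 = 31.2863
theta = 135° + 60° = 195° = 195° (mod 360)

31.2863 cis(195°)


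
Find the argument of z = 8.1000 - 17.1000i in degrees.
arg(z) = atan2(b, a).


Re = 8.1, Im = -17.1
arg = atan2(-17.1, 8.1) = -64.6538 degrees

arg(z) = -64.6538 degrees


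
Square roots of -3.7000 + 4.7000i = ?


|z| = sqrt(13.69+22.09) = 5.9816
sqrt((|z|+a)/2) = sqrt((5.9816+(-3.7))/2) = sqrt(1.1408) = 1.0681
sqrt((|z|-a)/2) = sqrt((5.9816-(-3.7))/2) = sqrt(4.8408) = 2.2002

±(1.0681 + 2.2002i) i.e. 1.0681 + 2.2002i and -1.0681 - 2.2002i


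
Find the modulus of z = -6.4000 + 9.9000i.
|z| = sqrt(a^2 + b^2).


|z| = sqrt((-6.4)^2 + 9.9^2) = sqrt(40.96 + 98.01) = sqrt(138.97) = 11.7886

|z| = 11.7886


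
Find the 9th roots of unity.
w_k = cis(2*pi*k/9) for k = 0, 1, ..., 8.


The 9th roots of unity are cis(360k/9°) for k=0..8
Angle step = 360/9 = 40°
Primitive root: cis(40°)
Primitive root = 0.7660 + 0.6428i

9 roots at angles: 0°, 40°, 80°, 120°, 160°, 200°, 240°, 280°, 320°


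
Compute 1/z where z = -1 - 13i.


|z|^2 = 1+169 = 170
1/z = (-1 + 13i)/170

1/z = -0.0059 + 0.0765i


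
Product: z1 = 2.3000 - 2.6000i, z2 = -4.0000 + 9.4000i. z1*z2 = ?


Real = 2.3*(-4) - (-2.6)*9.4 = -9.2 - (-24.44) = 15.24
Imag = 2.3*9.4 - (4)*(-2.6) = 21.62 + 10.4 = 32.02

15.2400 + 32.0200i


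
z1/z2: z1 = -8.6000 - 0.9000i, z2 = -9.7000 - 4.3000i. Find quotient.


Conjugate of z2 = -9.7000 + 4.3000i
Numerator: (-8.6000 - 0.9000i)(-9.7000 + 4.3000i) = 87.2900 - 28.2500i
Denominator: (-9.7)^2 + (-4.3)^2 = 112.58
Result = (87.2900 - 28.2500i)/112.58

0.7754 - 0.2509i


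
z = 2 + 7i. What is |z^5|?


|z| = sqrt(4+49) = sqrt(53) = 7.2801
|z^5| = |z|^5 = (sqrt(53))^5 = 53^2 * sqrt(53) = 2809*sqrt(53)

|z^5| = 2809*sqrt(53) ≈ 20449.8287


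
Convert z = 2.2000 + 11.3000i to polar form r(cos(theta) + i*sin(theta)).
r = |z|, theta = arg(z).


r = sqrt(4.84+127.69) = sqrt(132.53) = 11.5122
theta = atan2(11.3, 2.2) = 78.9829 degrees

r = 11.5122, theta = 78.9829 degrees


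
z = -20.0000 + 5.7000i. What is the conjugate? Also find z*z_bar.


z_bar = -20.0000 - 5.7000i
z*z_bar = (-20)^2 + 5.7^2 = 400 + 32.49 = 432.49

z_bar = -20.0000 - 5.7000i, z*z_bar = 432.49


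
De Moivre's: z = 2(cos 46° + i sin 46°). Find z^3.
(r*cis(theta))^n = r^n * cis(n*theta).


r^3 = 2^3 = 8
n*theta = 3*46° = 138° = 138° (mod 360)
a = 8*cos(138°) = -5.9452
b = 8*sin(138°) = 5.3530

8 cis(138°) = -5.9452 + 5.3530i


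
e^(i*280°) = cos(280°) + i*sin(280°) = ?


cos(280°) = 0.1736
sin(280°) = -0.9848

e^(i*280°) = 0.1736 - 0.9848i


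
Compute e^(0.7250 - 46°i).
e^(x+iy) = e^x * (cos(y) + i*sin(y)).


e^0.7250 = 2.0647
cos(-46°) = 0.6947
sin(-46°) = -0.71934
Real = 2.0647*0.6947 = 1.4343
Imag = 2.0647*(-0.71934) = -1.4852

1.4343 - 1.4852i


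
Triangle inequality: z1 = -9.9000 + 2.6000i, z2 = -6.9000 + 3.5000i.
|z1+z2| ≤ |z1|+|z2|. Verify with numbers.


|z1| = sqrt((-9.9)^2 + 2.6^2) = sqrt(104.77) = 10.2357
|z2| = sqrt((-6.9)^2 + 3.5^2) = sqrt(59.86) = 7.7369
z1+z2 = -16.8000 + 6.1000i
|z1+z2| = sqrt(319.45) = 17.8732
|z1|+|z2| = 10.2357 + 7.7369 = 17.9726

|z1+z2| = 17.8732 ≤ |z1|+|z2| = 17.9726 (verified)


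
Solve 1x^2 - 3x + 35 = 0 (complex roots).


disc = (-3)^2 - 4*1*35 = 9 - 140 = -131
sqrt(|disc|) = sqrt(131) = 11.4455
Real part = 3/(2*1) = 1.5000
Imag part = 11.4455/(2*1) = 5.7228

1.5000 ± 5.7228i


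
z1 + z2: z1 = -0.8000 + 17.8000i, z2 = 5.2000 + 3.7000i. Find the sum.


Real: -0.8 + 5.2 = 4.4
Imag: 17.8 + 3.7 = 21.5

4.4000 + 21.5000i


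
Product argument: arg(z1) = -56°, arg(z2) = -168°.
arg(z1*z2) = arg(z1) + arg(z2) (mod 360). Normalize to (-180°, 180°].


arg(z1*z2) = -56° - 168° = -224°
Normalized to (-180°, 180°]: 136°

136°


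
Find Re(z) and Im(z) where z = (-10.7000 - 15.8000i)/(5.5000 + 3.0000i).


Multiply by conjugate: (-10.7000 - 15.8000i)(5.5000 - 3.0000i) / (5.5^2 + 3^2)
Numerator real = -10.7*5.5 - (15.8)*3 = -106.25
Numerator imag = -15.8*5.5 - (-10.7)*3 = -54.8
Denominator = 39.25
Re(z) = -106.25/39.25 = -2.7070
Im(z) = -54.8/39.25 = -1.3962

Re(z) = -2.7070, Im(z) = -1.3962


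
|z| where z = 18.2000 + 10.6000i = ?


|z| = sqrt(18.2^2 + 10.6^2) = sqrt(331.24 + 112.36) = sqrt(443.6) = 21.0618

|z| = 21.0618


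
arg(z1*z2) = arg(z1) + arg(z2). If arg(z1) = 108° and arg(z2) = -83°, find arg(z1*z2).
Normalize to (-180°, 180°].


arg(z1*z2) = 108° - 83° = 25°
Normalized to (-180°, 180°]: 25°

25°


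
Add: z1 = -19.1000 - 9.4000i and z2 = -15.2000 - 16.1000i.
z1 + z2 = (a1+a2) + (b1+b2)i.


Real: -19.1 - 15.2 = -34.3
Imag: -9.4 - 16.1 = -25.5

-34.3000 - 25.5000i


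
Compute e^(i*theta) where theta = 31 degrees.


cos(31°) = 0.8572
sin(31°) = 0.5150

e^(i*31°) = 0.8572 + 0.5150i


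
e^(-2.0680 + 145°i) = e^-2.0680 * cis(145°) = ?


e^-2.0680 = 0.12644
cos(145°) = -0.8192
sin(145°) = 0.5736
Real = 0.12644*(-0.8192) = -0.1036
Imag = 0.12644*0.5736 = 0.0725

-0.1036 + 0.0725i


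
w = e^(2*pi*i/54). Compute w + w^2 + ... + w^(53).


With w = e^(2*pi*i/54), all 54 of the 54th roots of unity w^0 = 1, w, ..., w^(53) sum to 0: 1 + w + ... + w^(53) = (1 - w^54)/(1 - w) = 0 since w^54 = 1, w ≠ 1.
Removing the root 1: w + w^2 + ... + w^(53) = 0 - 1 = -1

Sum = -1


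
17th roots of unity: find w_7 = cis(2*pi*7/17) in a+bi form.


Angle = 360*7/17 = 148.2353°
a = cos(148.2353°) = -0.8502
b = sin(148.2353°) = 0.5264

-0.8502 + 0.5264i


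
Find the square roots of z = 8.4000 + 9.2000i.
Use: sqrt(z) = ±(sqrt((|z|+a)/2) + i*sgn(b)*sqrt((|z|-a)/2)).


|z| = sqrt(70.56+84.64) = 12.4579
sqrt((|z|+a)/2) = sqrt((12.4579+8.4)/2) = sqrt(10.4290) = 3.2294
sqrt((|z|-a)/2) = sqrt((12.4579-8.4)/2) = sqrt(2.0290) = 1.4244

±(3.2294 + 1.4244i) i.e. 3.2294 + 1.4244i and -3.2294 - 1.4244i


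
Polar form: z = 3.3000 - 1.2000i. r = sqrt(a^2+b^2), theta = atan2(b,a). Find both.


r = sqrt(10.89+1.44) = sqrt(12.33) = 3.5114
theta = atan2(-1.2, 3.3) = -19.9831 degrees

r = 3.5114, theta = -19.9831 degrees


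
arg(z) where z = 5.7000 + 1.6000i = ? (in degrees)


Re = 5.7, Im = 1.6
arg = atan2(1.6, 5.7) = 15.6795 degrees

arg(z) = 15.6795 degrees


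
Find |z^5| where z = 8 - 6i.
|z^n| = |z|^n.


|z| = sqrt(64+36) = sqrt(100) = 10
|z^5| = |z|^5 = 10^5 = 100000

|z^5| = 100000


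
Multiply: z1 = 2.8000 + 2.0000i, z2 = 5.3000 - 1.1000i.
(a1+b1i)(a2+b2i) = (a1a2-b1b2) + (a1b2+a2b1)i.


Real = 2.8*5.3 - 2*(-1.1) = 14.84 - (-2.2) = 17.04
Imag = 2.8*(-1.1) + 5.3*2 = -3.08 + 10.6 = 7.52

17.0400 + 7.5200i


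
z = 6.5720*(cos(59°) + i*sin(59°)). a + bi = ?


a = 6.5720*cos(59°) = 6.5720*0.51504 = 3.3848
b = 6.5720*sin(59°) = 6.5720*0.85717 = 5.6333

3.3848 + 5.6333i


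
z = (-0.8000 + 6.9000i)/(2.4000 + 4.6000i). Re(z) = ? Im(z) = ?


Multiply by conjugate: (-0.8000 + 6.9000i)(2.4000 - 4.6000i) / (2.4^2 + 4.6^2)
Numerator real = -0.8*2.4 + 6.9*4.6 = 29.82
Numerator imag = 6.9*2.4 - (-0.8)*4.6 = 20.24
Denominator = 26.92
Re(z) = 29.82/26.92 = 1.1077
Im(z) = 20.24/26.92 = 0.7519

Re(z) = 1.1077, Im(z) = 0.7519


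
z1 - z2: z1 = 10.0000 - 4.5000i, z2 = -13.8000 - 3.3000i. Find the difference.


Real: 10 + 13.8 = 23.8
Imag: -4.5 + 3.3 = -1.2

23.8000 - 1.2000i


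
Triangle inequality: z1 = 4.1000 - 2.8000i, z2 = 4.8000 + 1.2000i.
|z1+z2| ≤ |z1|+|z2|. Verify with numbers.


|z1| = sqrt(4.1^2 + (-2.8)^2) = sqrt(24.65) = 4.9649
|z2| = sqrt(4.8^2 + 1.2^2) = sqrt(24.48) = 4.9477
z1+z2 = 8.9000 - 1.6000i
|z1+z2| = sqrt(81.77) = 9.0427
|z1|+|z2| = 4.9649 + 4.9477 = 9.9126

|z1+z2| = 9.0427 ≤ |z1|+|z2| = 9.9126 (verified)


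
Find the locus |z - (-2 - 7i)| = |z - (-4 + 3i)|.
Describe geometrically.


Equal distances means the locus is the perpendicular bisector of z1 and z2.
Midpoint = ((-2+(-4))/2, (-7+3)/2) = (-3.0000, -2.0000)

Perpendicular bisector through (-3.0000, -2.0000)


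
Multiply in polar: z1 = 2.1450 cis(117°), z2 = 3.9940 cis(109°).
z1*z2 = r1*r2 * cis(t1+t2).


r = 2.1450 * 3.9940 = 8.5671
theta = 117° + 109° = 226° = 226° (mod 360)

8.5671 cis(226°)


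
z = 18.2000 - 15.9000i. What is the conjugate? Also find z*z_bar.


z_bar = 18.2000 + 15.9000i
z*z_bar = 18.2^2 + (-15.9)^2 = 331.24 + 252.81 = 584.05

z_bar = 18.2000 + 15.9000i, z*z_bar = 584.05


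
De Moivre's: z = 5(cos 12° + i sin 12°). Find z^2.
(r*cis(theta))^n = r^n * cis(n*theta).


r^2 = 5^2 = 25
n*theta = 2*12° = 24° = 24° (mod 360)
a = 25*cos(24°) = 22.8386
b = 25*sin(24°) = 10.1684

25 cis(24°) = 22.8386 + 10.1684i


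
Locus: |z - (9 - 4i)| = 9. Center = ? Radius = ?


|z - z0| = r is a circle with center z0 and radius r.
Center = (9, -4), radius = 9

Circle with center (9, -4) and radius 9


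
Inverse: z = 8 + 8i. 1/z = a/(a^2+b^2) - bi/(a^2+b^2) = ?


|z|^2 = 64+64 = 128
1/z = (8 - 8i)/128

1/z = 0.0625 - 0.0625i


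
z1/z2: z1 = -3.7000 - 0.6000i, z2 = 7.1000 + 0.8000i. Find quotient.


Conjugate of z2 = 7.1000 - 0.8000i
Numerator: (-3.7000 - 0.6000i)(7.1000 - 0.8000i) = -26.7500 - 1.3000i
Denominator: 7.1^2 + 0.8^2 = 51.05
Result = (-26.7500 - 1.3000i)/51.05

-0.5240 - 0.0255i


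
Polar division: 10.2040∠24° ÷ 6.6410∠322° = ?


r = 10.2040 / 6.6410 = 1.5365
theta = 24° - 322° = -298° = 62° (mod 360)

1.5365 cis(62°)


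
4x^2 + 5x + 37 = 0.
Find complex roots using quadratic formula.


disc = 5^2 - 4*4*37 = 25 - 592 = -567
sqrt(|disc|) = sqrt(567) = 23.8118
Real part = -5/(2*4) = -0.6250
Imag part = 23.8118/(2*4) = 2.9765

-0.6250 ± 2.9765i


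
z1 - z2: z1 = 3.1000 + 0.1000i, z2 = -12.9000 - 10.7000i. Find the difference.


Real: 3.1 + 12.9 = 16
Imag: 0.1 + 10.7 = 10.8

16.0000 + 10.8000i


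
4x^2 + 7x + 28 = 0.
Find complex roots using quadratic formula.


disc = 7^2 - 4*4*28 = 49 - 448 = -399
sqrt(|disc|) = sqrt(399) = 19.9750
Real part = -7/(2*4) = -0.8750
Imag part = 19.9750/(2*4) = 2.4969

-0.8750 ± 2.4969i


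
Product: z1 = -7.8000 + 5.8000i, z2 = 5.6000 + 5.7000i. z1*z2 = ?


Real = -7.8*5.6 - 5.8*5.7 = -43.68 - 33.06 = -76.74
Imag = -7.8*5.7 + 5.6*5.8 = -44.46 + 32.48 = -11.98

-76.7400 - 11.9800i


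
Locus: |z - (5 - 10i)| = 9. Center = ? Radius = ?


|z - z0| = r is a circle with center z0 and radius r.
Center = (5, -10), radius = 9

Circle with center (5, -10) and radius 9


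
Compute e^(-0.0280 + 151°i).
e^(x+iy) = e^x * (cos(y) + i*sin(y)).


e^-0.0280 = 0.9724
cos(151°) = -0.8746
sin(151°) = 0.4848
Real = 0.9724*(-0.8746) = -0.8505
Imag = 0.9724*0.4848 = 0.4714

-0.8505 + 0.4714i


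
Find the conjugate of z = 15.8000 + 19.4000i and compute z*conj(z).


z_bar = 15.8000 - 19.4000i
z*z_bar = 15.8^2 + 19.4^2 = 249.64 + 376.36 = 626

z_bar = 15.8000 - 19.4000i, z*z_bar = 626


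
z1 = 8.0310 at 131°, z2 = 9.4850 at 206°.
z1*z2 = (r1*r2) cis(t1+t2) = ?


r = 8.0310 * 9.4850 = 76.1740
theta = 131° + 206° = 337° = 337° (mod 360)

76.1740 cis(337°)


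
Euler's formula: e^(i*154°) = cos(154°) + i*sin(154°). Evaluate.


cos(154°) = -0.8988
sin(154°) = 0.4384

e^(i*154°) = -0.8988 + 0.4384i


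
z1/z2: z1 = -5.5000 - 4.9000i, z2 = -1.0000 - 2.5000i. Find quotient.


Conjugate of z2 = -1.0000 + 2.5000i
Numerator: (-5.5000 - 4.9000i)(-1.0000 + 2.5000i) = 17.7500 - 8.8500i
Denominator: (-1)^2 + (-2.5)^2 = 7.25
Result = (17.7500 - 8.8500i)/7.25

2.4483 - 1.2207i


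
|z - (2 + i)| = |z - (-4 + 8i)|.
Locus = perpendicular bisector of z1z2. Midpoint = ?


Equal distances means the locus is the perpendicular bisector of z1 and z2.
Midpoint = ((2+(-4))/2, (1+8)/2) = (-1.0000, 4.5000)

Perpendicular bisector through (-1.0000, 4.5000)


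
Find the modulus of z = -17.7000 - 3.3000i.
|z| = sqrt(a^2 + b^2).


|z| = sqrt((-17.7)^2 + (-3.3)^2) = sqrt(313.29 + 10.89) = sqrt(324.18) = 18.0050

|z| = 18.0050


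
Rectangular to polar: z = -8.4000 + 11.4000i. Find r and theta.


r = sqrt(70.56+129.96) = sqrt(200.52) = 14.1605
theta = atan2(11.4, -8.4) = 126.3844 degrees

r = 14.1605, theta = 126.3844 degrees


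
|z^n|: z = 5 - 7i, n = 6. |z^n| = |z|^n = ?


|z| = sqrt(25+49) = sqrt(74) = 8.6023
|z^6| = |z|^6 = (sqrt(74))^6 = 74^3 = 405224

|z^6| = 405224


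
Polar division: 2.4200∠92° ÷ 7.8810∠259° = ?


r = 2.4200 / 7.8810 = 0.3071
theta = 92° - 259° = -167° = 193° (mod 360)

0.3071 cis(193°)


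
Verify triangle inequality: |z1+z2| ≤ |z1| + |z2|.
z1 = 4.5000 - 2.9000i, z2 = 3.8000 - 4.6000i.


|z1| = sqrt(4.5^2 + (-2.9)^2) = sqrt(28.66) = 5.3535
|z2| = sqrt(3.8^2 + (-4.6)^2) = sqrt(35.6) = 5.9666
z1+z2 = 8.3000 - 7.5000i
|z1+z2| = sqrt(125.14) = 11.1866
|z1|+|z2| = 5.3535 + 5.9666 = 11.3201

|z1+z2| = 11.1866 ≤ |z1|+|z2| = 11.3201 (verified)


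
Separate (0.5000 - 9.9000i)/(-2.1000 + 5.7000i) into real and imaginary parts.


Multiply by conjugate: (0.5000 - 9.9000i)(-2.1000 - 5.7000i) / ((-2.1)^2 + 5.7^2)
Numerator real = 0.5*(-2.1) - (9.9)*5.7 = -57.48
Numerator imag = -9.9*(-2.1) - 0.5*5.7 = 17.94
Denominator = 36.9
Re(z) = -57.48/36.9 = -1.5577
Im(z) = 17.94/36.9 = 0.4862

Re(z) = -1.5577, Im(z) = 0.4862


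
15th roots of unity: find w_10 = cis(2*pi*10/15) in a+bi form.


Angle = 360*10/15 = 240°
a = cos(240°) = -0.5000
b = sin(240°) = -0.8660

-0.5000 - 0.8660i


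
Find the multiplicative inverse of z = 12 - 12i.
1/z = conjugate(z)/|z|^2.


|z|^2 = 144+144 = 288
1/z = (12 + 12i)/288

1/z = 0.0417 + 0.0417i


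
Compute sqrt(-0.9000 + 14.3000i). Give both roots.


|z| = sqrt(0.81+204.49) = 14.3283
sqrt((|z|+a)/2) = sqrt((14.3283+(-0.9))/2) = sqrt(6.7141) = 2.5912
sqrt((|z|-a)/2) = sqrt((14.3283-(-0.9))/2) = sqrt(7.6141) = 2.7594

±(2.5912 + 2.7594i) i.e. 2.5912 + 2.7594i and -2.5912 - 2.7594i


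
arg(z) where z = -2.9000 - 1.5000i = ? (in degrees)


Re = -2.9, Im = -1.5
arg = atan2(-1.5, -2.9) = -152.6501 degrees

arg(z) = -152.6501 degrees


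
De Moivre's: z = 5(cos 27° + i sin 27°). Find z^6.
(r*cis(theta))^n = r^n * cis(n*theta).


r^6 = 5^6 = 15625
n*theta = 6*27° = 162° = 162° (mod 360)
a = 15625*cos(162°) = -14860.2581
b = 15625*sin(162°) = 4828.3905

15625 cis(162°) = -14860.2581 + 4828.3905i


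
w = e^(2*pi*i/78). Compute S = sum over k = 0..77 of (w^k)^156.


The roots are w_k = w^k with w = e^(2*pi*i/78), and (w^k)^156 = (w^156)^k.
So S = 1 + u + u^2 + ... + u^(77) with u = w^156.
156 = 2*78 + 0, so 156 is a multiple of 78 and u = (w^78)^2 = 1.
Every one of the 78 terms equals 1: S = 78

S = 78


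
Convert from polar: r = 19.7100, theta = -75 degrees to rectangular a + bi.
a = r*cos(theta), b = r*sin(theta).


a = 19.7100*cos(-75°) = 19.7100*0.25882 = 5.1013
b = 19.7100*sin(-75°) = 19.7100*(-0.965926) = -19.0384

5.1013 - 19.0384i


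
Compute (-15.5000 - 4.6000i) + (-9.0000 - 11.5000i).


Real: -15.5 - 9 = -24.5
Imag: -4.6 - 11.5 = -16.1

-24.5000 - 16.1000i


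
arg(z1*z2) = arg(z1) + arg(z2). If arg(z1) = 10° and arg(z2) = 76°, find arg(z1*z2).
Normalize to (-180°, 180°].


arg(z1*z2) = 10° + 76° = 86°
Normalized to (-180°, 180°]: 86°

86°


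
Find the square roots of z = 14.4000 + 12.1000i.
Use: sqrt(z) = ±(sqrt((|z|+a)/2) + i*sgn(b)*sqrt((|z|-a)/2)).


|z| = sqrt(207.36+146.41) = 18.8088
sqrt((|z|+a)/2) = sqrt((18.8088+14.4)/2) = sqrt(16.6044) = 4.0748
sqrt((|z|-a)/2) = sqrt((18.8088-14.4)/2) = sqrt(2.2044) = 1.4847

±(4.0748 + 1.4847i) i.e. 4.0748 + 1.4847i and -4.0748 - 1.4847i


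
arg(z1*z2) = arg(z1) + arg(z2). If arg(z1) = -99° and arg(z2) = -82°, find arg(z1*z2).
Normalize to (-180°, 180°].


arg(z1*z2) = -99° - 82° = -181°
Normalized to (-180°, 180°]: 179°

179°


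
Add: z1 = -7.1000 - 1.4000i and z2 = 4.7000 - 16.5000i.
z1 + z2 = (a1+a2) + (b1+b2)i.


Real: -7.1 + 4.7 = -2.4
Imag: -1.4 - 16.5 = -17.9

-2.4000 - 17.9000i


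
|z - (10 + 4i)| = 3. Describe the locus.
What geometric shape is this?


|z - z0| = r is a circle with center z0 and radius r.
Center = (10, 4), radius = 3

Circle with center (10, 4) and radius 3


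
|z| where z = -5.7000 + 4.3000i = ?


|z| = sqrt((-5.7)^2 + 4.3^2) = sqrt(32.49 + 18.49) = sqrt(50.98) = 7.1400

|z| = 7.1400


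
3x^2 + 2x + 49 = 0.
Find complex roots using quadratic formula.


disc = 2^2 - 4*3*49 = 4 - 588 = -584
sqrt(|disc|) = sqrt(584) = 24.1661
Real part = -2/(2*3) = -0.3333
Imag part = 24.1661/(2*3) = 4.0277

-0.3333 ± 4.0277i


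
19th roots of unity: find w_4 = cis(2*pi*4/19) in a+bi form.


Angle = 360*4/19 = 75.7895°
a = cos(75.7895°) = 0.2455
b = sin(75.7895°) = 0.9694

0.2455 + 0.9694i


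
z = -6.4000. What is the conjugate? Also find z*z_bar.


z_bar = -6.4000
z*z_bar = (-6.4)^2 + 0^2 = 40.96 + 0 = 40.96

z_bar = -6.4000, z*z_bar = 40.96


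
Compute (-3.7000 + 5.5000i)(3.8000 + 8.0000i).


Real = -3.7*3.8 - 5.5*8 = -14.06 - 44 = -58.06
Imag = -3.7*8 + 3.8*5.5 = -29.6 + 20.9 = -8.7

-58.0600 - 8.7000i


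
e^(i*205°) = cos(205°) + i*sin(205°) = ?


cos(205°) = -0.9063
sin(205°) = -0.4226

e^(i*205°) = -0.9063 - 0.4226i


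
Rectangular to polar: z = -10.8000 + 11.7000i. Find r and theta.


r = sqrt(116.64+136.89) = sqrt(253.53) = 15.9226
theta = atan2(11.7, -10.8) = 132.7094 degrees

r = 15.9226, theta = 132.7094 degrees


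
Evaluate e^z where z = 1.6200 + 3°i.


e^1.6200 = 5.0531
cos(3°) = 0.99863
sin(3°) = 0.05234
Real = 5.0531*0.99863 = 5.0462
Imag = 5.0531*0.05234 = 0.2645

5.0462 + 0.2645i


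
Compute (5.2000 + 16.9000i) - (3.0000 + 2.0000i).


Real: 5.2 - 3 = 2.2
Imag: 16.9 - 2 = 14.9

2.2000 + 14.9000i


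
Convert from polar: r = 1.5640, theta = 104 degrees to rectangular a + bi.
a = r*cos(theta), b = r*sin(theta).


a = 1.5640*cos(104°) = 1.5640*(-0.24192) = -0.3784
b = 1.5640*sin(104°) = 1.5640*0.9703 = 1.5175

-0.3784 + 1.5175i


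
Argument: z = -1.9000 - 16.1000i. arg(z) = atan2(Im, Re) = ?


Re = -1.9, Im = -16.1
arg = atan2(-16.1, -1.9) = -96.7305 degrees

arg(z) = -96.7305 degrees


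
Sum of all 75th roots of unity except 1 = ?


With w = e^(2*pi*i/75), all 75 of the 75th roots of unity w^0 = 1, w, ..., w^(74) sum to 0: 1 + w + ... + w^(74) = (1 - w^75)/(1 - w) = 0 since w^75 = 1, w ≠ 1.
Removing the root 1: w + w^2 + ... + w^(74) = 0 - 1 = -1

Sum = -1


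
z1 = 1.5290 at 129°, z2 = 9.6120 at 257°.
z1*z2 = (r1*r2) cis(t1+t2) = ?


r = 1.5290 * 9.6120 = 14.6967
theta = 129° + 257° = 386° = 26° (mod 360)

14.6967 cis(26°)


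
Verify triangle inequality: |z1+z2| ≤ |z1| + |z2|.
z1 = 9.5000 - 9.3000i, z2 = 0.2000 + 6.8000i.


|z1| = sqrt(9.5^2 + (-9.3)^2) = sqrt(176.74) = 13.2944
|z2| = sqrt(0.2^2 + 6.8^2) = sqrt(46.28) = 6.8029
z1+z2 = 9.7000 - 2.5000i
|z1+z2| = sqrt(100.34) = 10.0170
|z1|+|z2| = 13.2944 + 6.8029 = 20.0973

|z1+z2| = 10.0170 ≤ |z1|+|z2| = 20.0973 (verified)


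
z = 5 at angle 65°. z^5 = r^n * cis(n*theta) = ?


r^5 = 5^5 = 3125
n*theta = 5*65° = 325° = 325° (mod 360)
a = 3125*cos(325°) = 2559.8501
b = 3125*sin(325°) = -1792.4264

3125 cis(325°) = 2559.8501 - 1792.4264i


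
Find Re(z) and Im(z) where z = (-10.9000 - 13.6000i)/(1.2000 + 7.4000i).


Multiply by conjugate: (-10.9000 - 13.6000i)(1.2000 - 7.4000i) / (1.2^2 + 7.4^2)
Numerator real = -10.9*1.2 - (13.6)*7.4 = -113.72
Numerator imag = -13.6*1.2 - (-10.9)*7.4 = 64.34
Denominator = 56.2
Re(z) = -113.72/56.2 = -2.0235
Im(z) = 64.34/56.2 = 1.1448

Re(z) = -2.0235, Im(z) = 1.1448


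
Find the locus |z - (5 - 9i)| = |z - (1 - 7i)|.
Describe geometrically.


Equal distances means the locus is the perpendicular bisector of z1 and z2.
Midpoint = ((5+1)/2, (-9+(-7))/2) = (3.0000, -8.0000)

Perpendicular bisector through (3.0000, -8.0000)


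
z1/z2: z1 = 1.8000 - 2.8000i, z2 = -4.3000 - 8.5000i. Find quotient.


Conjugate of z2 = -4.3000 + 8.5000i
Numerator: (1.8000 - 2.8000i)(-4.3000 + 8.5000i) = 16.0600 + 27.3400i
Denominator: (-4.3)^2 + (-8.5)^2 = 90.74
Result = (16.0600 + 27.3400i)/90.74

0.1770 + 0.3013i


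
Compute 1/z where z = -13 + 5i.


|z|^2 = 169+25 = 194
1/z = (-13 - 5i)/194

1/z = -0.0670 - 0.0258i


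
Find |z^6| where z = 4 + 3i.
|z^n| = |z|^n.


|z| = sqrt(16+9) = sqrt(25) = 5
|z^6| = |z|^6 = 5^6 = 15625

|z^6| = 15625


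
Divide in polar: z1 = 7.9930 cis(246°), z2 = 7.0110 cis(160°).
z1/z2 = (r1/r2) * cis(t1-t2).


r = 7.9930 / 7.0110 = 1.1401
theta = 246° - 160° = 86° = 86° (mod 360)

1.1401 cis(86°)


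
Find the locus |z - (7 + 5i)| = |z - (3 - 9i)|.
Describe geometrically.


Equal distances means the locus is the perpendicular bisector of z1 and z2.
Midpoint = ((7+3)/2, (5+(-9))/2) = (5.0000, -2.0000)

Perpendicular bisector through (5.0000, -2.0000)


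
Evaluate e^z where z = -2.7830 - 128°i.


e^-2.7830 = 0.06185
cos(-128°) = -0.6157
sin(-128°) = -0.788
Real = 0.06185*(-0.6157) = -0.0381
Imag = 0.06185*(-0.788) = -0.0487

-0.0381 - 0.0487i


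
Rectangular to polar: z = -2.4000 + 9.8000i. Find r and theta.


r = sqrt(5.76+96.04) = sqrt(101.8) = 10.0896
theta = atan2(9.8, -2.4) = 103.7608 degrees

r = 10.0896, theta = 103.7608 degrees


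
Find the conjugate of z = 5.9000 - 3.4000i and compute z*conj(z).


z_bar = 5.9000 + 3.4000i
z*z_bar = 5.9^2 + (-3.4)^2 = 34.81 + 11.56 = 46.37

z_bar = 5.9000 + 3.4000i, z*z_bar = 46.37


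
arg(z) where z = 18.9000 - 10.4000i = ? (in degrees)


Re = 18.9, Im = -10.4
arg = atan2(-10.4, 18.9) = -28.8224 degrees

arg(z) = -28.8224 degrees


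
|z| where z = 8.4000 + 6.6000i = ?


|z| = sqrt(8.4^2 + 6.6^2) = sqrt(70.56 + 43.56) = sqrt(114.12) = 10.6827

|z| = 10.6827


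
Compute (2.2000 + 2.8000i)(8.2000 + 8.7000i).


Real = 2.2*8.2 - 2.8*8.7 = 18.04 - 24.36 = -6.32
Imag = 2.2*8.7 + 8.2*2.8 = 19.14 + 22.96 = 42.1

-6.3200 + 42.1000i


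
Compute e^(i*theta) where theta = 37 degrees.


cos(37°) = 0.7986
sin(37°) = 0.6018

e^(i*37°) = 0.7986 + 0.6018i


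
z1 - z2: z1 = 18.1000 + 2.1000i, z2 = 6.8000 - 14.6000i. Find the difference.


Real: 18.1 - 6.8 = 11.3
Imag: 2.1 + 14.6 = 16.7

11.3000 + 16.7000i


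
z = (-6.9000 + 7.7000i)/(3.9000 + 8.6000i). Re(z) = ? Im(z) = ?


Multiply by conjugate: (-6.9000 + 7.7000i)(3.9000 - 8.6000i) / (3.9^2 + 8.6^2)
Numerator real = -6.9*3.9 + 7.7*8.6 = 39.31
Numerator imag = 7.7*3.9 - (-6.9)*8.6 = 89.37
Denominator = 89.17
Re(z) = 39.31/89.17 = 0.4408
Im(z) = 89.37/89.17 = 1.0022

Re(z) = 0.4408, Im(z) = 1.0022


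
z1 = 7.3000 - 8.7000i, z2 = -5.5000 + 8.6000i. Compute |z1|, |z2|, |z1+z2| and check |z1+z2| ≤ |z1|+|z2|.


|z1| = sqrt(7.3^2 + (-8.7)^2) = sqrt(128.98) = 11.3569
|z2| = sqrt((-5.5)^2 + 8.6^2) = sqrt(104.21) = 10.2083
z1+z2 = 1.8000 - 0.1000i
|z1+z2| = sqrt(3.25) = 1.8028
|z1|+|z2| = 11.3569 + 10.2083 = 21.5652

|z1+z2| = 1.8028 ≤ |z1|+|z2| = 21.5652 (verified)
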